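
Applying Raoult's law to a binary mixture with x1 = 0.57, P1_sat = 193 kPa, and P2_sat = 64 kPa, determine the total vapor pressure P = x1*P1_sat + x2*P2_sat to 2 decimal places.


P = x1*P1_sat + x2*P2_sat
x2 = 1 - x1 = 1 - 0.57 = 0.43
P = 0.57*193 + 0.43*64
P = 110.01 + 27.52
P = 137.53 kPa


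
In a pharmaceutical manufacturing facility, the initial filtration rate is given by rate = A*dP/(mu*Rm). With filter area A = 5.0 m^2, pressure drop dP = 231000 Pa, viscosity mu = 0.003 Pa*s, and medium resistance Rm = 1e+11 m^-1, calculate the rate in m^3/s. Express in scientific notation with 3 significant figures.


rate = A * dP / (mu * Rm)
rate = 5.0 * 231000 / (0.003 * 1e+11)
rate = 1155000.0 / 3.000e+08
rate = 3.85e-03 m^3/s


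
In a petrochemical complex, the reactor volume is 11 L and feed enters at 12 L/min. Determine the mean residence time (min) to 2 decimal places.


tau = V / v0
tau = 11 / 12
tau = 0.92 min


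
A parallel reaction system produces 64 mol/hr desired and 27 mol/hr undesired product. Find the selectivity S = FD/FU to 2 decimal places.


S = desired product rate / undesired product rate
S = 64 / 27
S = 2.37


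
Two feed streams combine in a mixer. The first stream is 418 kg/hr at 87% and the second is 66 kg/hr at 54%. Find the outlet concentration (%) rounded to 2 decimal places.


Mass balance on solute: F1*x1 + F2*x2 = F3*x3
F3 = F1 + F2 = 418 + 66 = 484 kg/hr
x3 = (F1*x1 + F2*x2)/F3
x3 = (418*0.87 + 66*0.54) / 484
x3 = 82.50%


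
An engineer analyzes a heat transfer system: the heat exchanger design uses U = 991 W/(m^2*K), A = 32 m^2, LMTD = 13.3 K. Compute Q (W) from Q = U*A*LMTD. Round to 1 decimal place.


Q = U * A * LMTD
Q = 991 * 32 * 13.3
Q = 421769.6 W


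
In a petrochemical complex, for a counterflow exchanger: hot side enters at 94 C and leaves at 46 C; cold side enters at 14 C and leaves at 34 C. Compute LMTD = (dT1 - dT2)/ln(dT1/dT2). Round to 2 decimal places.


dT1 = Th_in - Tc_out = 94 - 34 = 60
dT2 = Th_out - Tc_in = 46 - 14 = 32
LMTD = (dT1 - dT2) / ln(dT1/dT2)
LMTD = (60 - 32) / ln(60/32)
LMTD = 44.54 K


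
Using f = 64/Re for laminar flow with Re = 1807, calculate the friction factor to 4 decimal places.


f = 64 / Re
f = 64 / 1807
f = 0.0354


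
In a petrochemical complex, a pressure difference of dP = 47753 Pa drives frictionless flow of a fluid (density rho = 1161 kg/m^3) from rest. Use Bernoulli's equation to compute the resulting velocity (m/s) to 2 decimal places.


v = sqrt(2*dP/rho)
v = sqrt(2*47753/1161)
v = sqrt(82.261843)
v = 9.07 m/s


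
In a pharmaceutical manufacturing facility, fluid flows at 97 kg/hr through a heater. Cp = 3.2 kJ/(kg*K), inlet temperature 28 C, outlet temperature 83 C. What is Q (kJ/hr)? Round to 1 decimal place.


Q = m_dot * Cp * (T2 - T1)
Q = 97 * 3.2 * (83 - 28)
Q = 97 * 3.2 * 55
Q = 17072.0 kJ/hr


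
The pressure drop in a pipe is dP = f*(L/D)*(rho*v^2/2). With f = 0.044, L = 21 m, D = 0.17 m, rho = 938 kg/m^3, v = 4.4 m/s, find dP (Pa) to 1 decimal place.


dP = f * (L/D) * (rho*v^2/2)
dP = 0.044 * (21/0.17) * (938*4.4^2/2)
L/D = 123.52941176
rho*v^2/2 = 938*19.36/2 = 9079.84
dP = 0.044 * 123.52941176 * 9079.84
dP = 49351.6 Pa


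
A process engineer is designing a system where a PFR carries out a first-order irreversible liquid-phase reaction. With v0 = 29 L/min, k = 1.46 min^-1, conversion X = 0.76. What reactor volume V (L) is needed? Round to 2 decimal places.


V = (v0/k) * ln(1/(1-X))
V = (29/1.46) * ln(1/(1-0.76))
V = 19.863014 * ln(4.166667)
V = 19.863014 * 1.427116
V = 28.35 L


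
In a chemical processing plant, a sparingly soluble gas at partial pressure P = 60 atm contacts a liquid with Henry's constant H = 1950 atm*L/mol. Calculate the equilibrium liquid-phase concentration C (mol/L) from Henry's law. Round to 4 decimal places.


C = P / H
C = 60 / 1950
C = 0.0308 mol/L


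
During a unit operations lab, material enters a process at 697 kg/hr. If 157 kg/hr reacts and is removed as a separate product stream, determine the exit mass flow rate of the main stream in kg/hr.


Steady-state mass balance on the main outlet: F_out = F_in - F_removed
F_out = 697 - 157
F_out = 540 kg/hr


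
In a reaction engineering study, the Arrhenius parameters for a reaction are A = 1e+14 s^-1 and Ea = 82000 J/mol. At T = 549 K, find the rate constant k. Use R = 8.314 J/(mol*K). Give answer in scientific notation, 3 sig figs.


k = A * exp(-Ea/(R*T))
k = 1e+14 * exp(-82000 / (8.314 * 549))
k = 1e+14 * exp(-17.965176)
k = 1.58e+06


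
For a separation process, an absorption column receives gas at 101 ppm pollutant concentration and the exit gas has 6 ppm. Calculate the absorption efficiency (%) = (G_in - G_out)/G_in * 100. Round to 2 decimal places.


Efficiency = (G_in - G_out) / G_in * 100%
Efficiency = (101 - 6) / 101 * 100
Efficiency = 95 / 101 * 100
Efficiency = 94.06%


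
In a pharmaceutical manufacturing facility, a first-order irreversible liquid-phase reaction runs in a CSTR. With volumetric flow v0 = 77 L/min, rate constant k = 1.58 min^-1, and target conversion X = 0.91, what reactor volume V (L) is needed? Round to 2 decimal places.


V = v0 * X / (k * (1 - X))
V = 77 * 0.91 / (1.58 * (1 - 0.91))
V = 70.07 / (1.58 * 0.09)
V = 70.07 / 0.1422
V = 492.76 L


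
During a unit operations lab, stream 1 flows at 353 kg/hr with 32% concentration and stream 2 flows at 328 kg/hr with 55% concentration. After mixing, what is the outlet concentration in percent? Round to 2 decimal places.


Mass balance on solute: F1*x1 + F2*x2 = F3*x3
F3 = F1 + F2 = 353 + 328 = 681 kg/hr
x3 = (F1*x1 + F2*x2)/F3
x3 = (353*0.32 + 328*0.55) / 681
x3 = 43.08%


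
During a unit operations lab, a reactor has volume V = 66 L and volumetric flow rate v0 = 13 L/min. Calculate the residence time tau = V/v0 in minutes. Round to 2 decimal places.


tau = V / v0
tau = 66 / 13
tau = 5.08 min


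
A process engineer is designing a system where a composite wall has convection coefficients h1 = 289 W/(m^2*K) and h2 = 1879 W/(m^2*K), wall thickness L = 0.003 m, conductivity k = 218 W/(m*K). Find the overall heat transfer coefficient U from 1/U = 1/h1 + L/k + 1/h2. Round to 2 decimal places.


1/U = 1/h1 + L/k + 1/h2
1/U = 1/289 + 0.003/218 + 1/1879
1/U = 0.0034602076 + 1.37615e-05 + 0.000532198
1/U = 0.0040061671
U = 249.62 W/(m^2*K)


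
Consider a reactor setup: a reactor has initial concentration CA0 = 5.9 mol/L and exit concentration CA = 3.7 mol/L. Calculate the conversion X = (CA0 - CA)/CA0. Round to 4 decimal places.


X = (CA0 - CA) / CA0
X = (5.9 - 3.7) / 5.9
X = 2.2 / 5.9
X = 0.3729


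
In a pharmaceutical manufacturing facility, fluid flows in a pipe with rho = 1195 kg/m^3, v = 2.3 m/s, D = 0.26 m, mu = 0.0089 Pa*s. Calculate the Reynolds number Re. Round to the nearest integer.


Re = rho * v * D / mu
Re = 1195 * 2.3 * 0.26 / 0.0089
Re = 714.61 / 0.0089
Re = 80293


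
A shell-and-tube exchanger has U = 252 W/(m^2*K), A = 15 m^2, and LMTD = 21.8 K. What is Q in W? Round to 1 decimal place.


Q = U * A * LMTD
Q = 252 * 15 * 21.8
Q = 82404.0 W


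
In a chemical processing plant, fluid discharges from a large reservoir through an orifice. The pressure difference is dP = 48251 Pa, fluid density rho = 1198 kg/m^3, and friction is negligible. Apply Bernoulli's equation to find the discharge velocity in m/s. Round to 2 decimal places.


v = sqrt(2*dP/rho)
v = sqrt(2*48251/1198)
v = sqrt(80.552588)
v = 8.98 m/s


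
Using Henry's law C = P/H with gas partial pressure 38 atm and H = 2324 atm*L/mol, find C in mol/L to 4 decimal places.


C = P / H
C = 38 / 2324
C = 0.0164 mol/L


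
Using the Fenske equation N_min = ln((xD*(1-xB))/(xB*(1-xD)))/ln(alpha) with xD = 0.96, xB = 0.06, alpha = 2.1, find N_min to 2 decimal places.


N_min = ln((xD*(1-xB))/(xB*(1-xD))) / ln(alpha)
Numerator inside ln: 0.9024 / 0.0024 = 376.0
ln(376.0) = 5.929589
ln(alpha) = ln(2.1) = 0.741937
N_min = 5.929589 / 0.741937 = 7.99


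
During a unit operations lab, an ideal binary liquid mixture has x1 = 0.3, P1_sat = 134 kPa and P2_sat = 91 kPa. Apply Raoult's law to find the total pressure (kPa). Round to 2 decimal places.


P = x1*P1_sat + x2*P2_sat
x2 = 1 - x1 = 1 - 0.3 = 0.7
P = 0.3*134 + 0.7*91
P = 40.2 + 63.7
P = 103.90 kPa


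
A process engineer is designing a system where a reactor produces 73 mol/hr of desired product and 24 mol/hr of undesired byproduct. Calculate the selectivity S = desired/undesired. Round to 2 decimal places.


S = desired product rate / undesired product rate
S = 73 / 24
S = 3.04


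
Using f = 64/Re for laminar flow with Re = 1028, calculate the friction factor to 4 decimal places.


f = 64 / Re
f = 64 / 1028
f = 0.0623


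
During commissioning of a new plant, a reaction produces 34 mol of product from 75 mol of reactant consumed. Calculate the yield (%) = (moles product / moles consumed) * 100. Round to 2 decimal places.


Yield = (moles product / moles consumed) * 100%
Yield = (34 / 75) * 100
Yield = 0.4533 * 100
Yield = 45.33%


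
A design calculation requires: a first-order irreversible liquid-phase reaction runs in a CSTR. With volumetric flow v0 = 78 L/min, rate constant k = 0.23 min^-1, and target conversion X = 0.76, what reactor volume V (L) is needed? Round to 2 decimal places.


V = v0 * X / (k * (1 - X))
V = 78 * 0.76 / (0.23 * (1 - 0.76))
V = 59.28 / (0.23 * 0.24)
V = 59.28 / 0.0552
V = 1073.91 L


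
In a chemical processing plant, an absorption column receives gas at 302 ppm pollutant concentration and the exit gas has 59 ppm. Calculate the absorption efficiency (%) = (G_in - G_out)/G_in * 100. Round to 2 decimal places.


Efficiency = (G_in - G_out) / G_in * 100%
Efficiency = (302 - 59) / 302 * 100
Efficiency = 243 / 302 * 100
Efficiency = 80.46%


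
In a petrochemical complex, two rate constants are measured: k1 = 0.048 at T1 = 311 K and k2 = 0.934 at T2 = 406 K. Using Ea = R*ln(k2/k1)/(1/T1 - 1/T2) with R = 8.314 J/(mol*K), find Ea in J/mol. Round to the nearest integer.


Ea = R * ln(k2/k1) / (1/T1 - 1/T2)
ln(k2/k1) = ln(0.934/0.048) = 2.9682754
1/T1 - 1/T2 = 1/311 - 1/406 = 0.000752379896
Ea = 8.314 * 2.9682754 / 0.000752379896
Ea = 32800 J/mol


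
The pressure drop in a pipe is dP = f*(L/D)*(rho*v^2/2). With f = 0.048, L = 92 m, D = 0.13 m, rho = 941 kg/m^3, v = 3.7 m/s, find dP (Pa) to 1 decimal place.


dP = f * (L/D) * (rho*v^2/2)
dP = 0.048 * (92/0.13) * (941*3.7^2/2)
L/D = 707.69230769
rho*v^2/2 = 941*13.69/2 = 6441.145
dP = 0.048 * 707.69230769 * 6441.145
dP = 218800.7 Pa


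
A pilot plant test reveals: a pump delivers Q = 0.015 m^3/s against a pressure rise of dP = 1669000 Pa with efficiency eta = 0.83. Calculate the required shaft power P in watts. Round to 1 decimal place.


P = Q * dP / eta
P = 0.015 * 1669000 / 0.83
P = 25035.0 / 0.83
P = 30162.7 W


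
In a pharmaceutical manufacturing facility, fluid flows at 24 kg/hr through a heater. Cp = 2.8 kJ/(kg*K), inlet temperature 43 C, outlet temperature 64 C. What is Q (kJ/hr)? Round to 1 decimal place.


Q = m_dot * Cp * (T2 - T1)
Q = 24 * 2.8 * (64 - 43)
Q = 24 * 2.8 * 21
Q = 1411.2 kJ/hr


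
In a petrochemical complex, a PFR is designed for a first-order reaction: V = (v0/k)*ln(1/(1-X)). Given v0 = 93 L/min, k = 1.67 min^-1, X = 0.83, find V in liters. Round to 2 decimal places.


V = (v0/k) * ln(1/(1-X))
V = (93/1.67) * ln(1/(1-0.83))
V = 55.688623 * ln(5.882353)
V = 55.688623 * 1.771957
V = 98.68 L


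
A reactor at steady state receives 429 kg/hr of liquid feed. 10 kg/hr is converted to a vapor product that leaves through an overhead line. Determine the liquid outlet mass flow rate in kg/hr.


Steady-state mass balance on the main outlet: F_out = F_in - F_removed
F_out = 429 - 10
F_out = 419 kg/hr


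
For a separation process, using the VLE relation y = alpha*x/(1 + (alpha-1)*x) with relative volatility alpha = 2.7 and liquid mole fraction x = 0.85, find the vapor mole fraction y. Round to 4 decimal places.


y = alpha*x / (1 + (alpha-1)*x)
y = 2.7*0.85 / (1 + (2.7-1)*0.85)
y = 2.295 / (1 + 1.445)
y = 2.295 / 2.445
y = 0.9387


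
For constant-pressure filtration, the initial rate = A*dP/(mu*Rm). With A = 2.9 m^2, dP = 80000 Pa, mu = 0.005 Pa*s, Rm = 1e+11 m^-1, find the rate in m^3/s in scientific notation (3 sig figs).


rate = A * dP / (mu * Rm)
rate = 2.9 * 80000 / (0.005 * 1e+11)
rate = 232000.0 / 5.000e+08
rate = 4.64e-04 m^3/s


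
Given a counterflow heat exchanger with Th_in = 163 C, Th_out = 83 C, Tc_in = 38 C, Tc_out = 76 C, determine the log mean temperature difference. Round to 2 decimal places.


dT1 = Th_in - Tc_out = 163 - 76 = 87
dT2 = Th_out - Tc_in = 83 - 38 = 45
LMTD = (dT1 - dT2) / ln(dT1/dT2)
LMTD = (87 - 45) / ln(87/45)
LMTD = 63.71 K


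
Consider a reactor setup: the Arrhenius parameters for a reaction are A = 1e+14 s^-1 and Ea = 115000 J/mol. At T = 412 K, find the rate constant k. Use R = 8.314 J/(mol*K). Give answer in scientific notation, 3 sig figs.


k = A * exp(-Ea/(R*T))
k = 1e+14 * exp(-115000 / (8.314 * 412))
k = 1e+14 * exp(-33.573035)
k = 2.63e-01


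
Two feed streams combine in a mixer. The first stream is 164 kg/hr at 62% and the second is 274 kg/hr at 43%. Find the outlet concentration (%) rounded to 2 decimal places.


Mass balance on solute: F1*x1 + F2*x2 = F3*x3
F3 = F1 + F2 = 164 + 274 = 438 kg/hr
x3 = (F1*x1 + F2*x2)/F3
x3 = (164*0.62 + 274*0.43) / 438
x3 = 50.11%


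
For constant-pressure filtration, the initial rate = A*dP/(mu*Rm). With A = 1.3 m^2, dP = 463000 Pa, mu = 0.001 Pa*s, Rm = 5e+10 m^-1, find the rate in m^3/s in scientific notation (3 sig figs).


rate = A * dP / (mu * Rm)
rate = 1.3 * 463000 / (0.001 * 5e+10)
rate = 601900.0 / 5.000e+07
rate = 1.20e-02 m^3/s


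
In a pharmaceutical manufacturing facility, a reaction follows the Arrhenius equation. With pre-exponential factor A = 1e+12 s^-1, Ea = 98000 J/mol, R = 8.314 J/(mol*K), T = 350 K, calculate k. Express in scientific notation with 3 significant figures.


k = A * exp(-Ea/(R*T))
k = 1e+12 * exp(-98000 / (8.314 * 350))
k = 1e+12 * exp(-33.678133)
k = 2.36e-03


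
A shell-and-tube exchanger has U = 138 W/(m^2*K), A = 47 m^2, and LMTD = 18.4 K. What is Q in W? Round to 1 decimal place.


Q = U * A * LMTD
Q = 138 * 47 * 18.4
Q = 119342.4 W


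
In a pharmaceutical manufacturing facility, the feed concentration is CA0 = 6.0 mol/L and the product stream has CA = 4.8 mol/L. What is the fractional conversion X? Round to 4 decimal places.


X = (CA0 - CA) / CA0
X = (6.0 - 4.8) / 6.0
X = 1.2 / 6.0
X = 0.2000


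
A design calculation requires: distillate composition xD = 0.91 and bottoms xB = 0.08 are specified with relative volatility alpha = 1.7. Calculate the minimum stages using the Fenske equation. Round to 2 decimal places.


N_min = ln((xD*(1-xB))/(xB*(1-xD))) / ln(alpha)
Numerator inside ln: 0.8372 / 0.0072 = 116.277778
ln(116.277778) = 4.755982
ln(alpha) = ln(1.7) = 0.530628
N_min = 4.755982 / 0.530628 = 8.96


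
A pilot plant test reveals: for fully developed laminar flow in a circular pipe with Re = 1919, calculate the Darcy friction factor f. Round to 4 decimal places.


f = 64 / Re
f = 64 / 1919
f = 0.0334


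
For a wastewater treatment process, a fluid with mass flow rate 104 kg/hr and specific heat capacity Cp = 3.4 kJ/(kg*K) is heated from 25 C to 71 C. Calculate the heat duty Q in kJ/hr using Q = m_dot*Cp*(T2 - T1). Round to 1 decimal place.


Q = m_dot * Cp * (T2 - T1)
Q = 104 * 3.4 * (71 - 25)
Q = 104 * 3.4 * 46
Q = 16265.6 kJ/hr


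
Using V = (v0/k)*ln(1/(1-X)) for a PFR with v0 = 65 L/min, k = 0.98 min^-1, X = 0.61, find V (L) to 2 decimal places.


V = (v0/k) * ln(1/(1-X))
V = (65/0.98) * ln(1/(1-0.61))
V = 66.326531 * ln(2.564103)
V = 66.326531 * 0.941609
V = 62.45 L


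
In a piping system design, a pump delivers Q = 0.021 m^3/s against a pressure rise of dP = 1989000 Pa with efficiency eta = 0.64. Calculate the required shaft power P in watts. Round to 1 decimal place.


P = Q * dP / eta
P = 0.021 * 1989000 / 0.64
P = 41769.0 / 0.64
P = 65264.1 W


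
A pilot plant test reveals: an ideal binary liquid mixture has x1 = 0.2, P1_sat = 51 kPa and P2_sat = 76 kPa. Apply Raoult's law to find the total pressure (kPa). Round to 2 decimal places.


P = x1*P1_sat + x2*P2_sat
x2 = 1 - x1 = 1 - 0.2 = 0.8
P = 0.2*51 + 0.8*76
P = 10.2 + 60.8
P = 71.00 kPa


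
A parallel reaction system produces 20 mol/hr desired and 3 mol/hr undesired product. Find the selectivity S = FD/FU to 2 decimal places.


S = desired product rate / undesired product rate
S = 20 / 3
S = 6.67


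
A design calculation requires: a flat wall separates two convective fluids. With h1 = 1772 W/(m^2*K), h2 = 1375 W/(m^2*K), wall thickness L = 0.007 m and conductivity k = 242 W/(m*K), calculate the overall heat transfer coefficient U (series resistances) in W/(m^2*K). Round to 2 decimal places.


1/U = 1/h1 + L/k + 1/h2
1/U = 1/1772 + 0.007/242 + 1/1375
1/U = 0.0005643341 + 2.89256e-05 + 0.0007272727
1/U = 0.0013205324
U = 757.27 W/(m^2*K)


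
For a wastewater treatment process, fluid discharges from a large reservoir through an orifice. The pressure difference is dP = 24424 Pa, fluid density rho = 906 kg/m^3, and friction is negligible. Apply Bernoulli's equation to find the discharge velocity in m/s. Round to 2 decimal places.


v = sqrt(2*dP/rho)
v = sqrt(2*24424/906)
v = sqrt(53.916115)
v = 7.34 m/s


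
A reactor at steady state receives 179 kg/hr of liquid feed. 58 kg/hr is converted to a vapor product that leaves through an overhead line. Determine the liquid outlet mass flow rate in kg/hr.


Steady-state mass balance on the main outlet: F_out = F_in - F_removed
F_out = 179 - 58
F_out = 121 kg/hr


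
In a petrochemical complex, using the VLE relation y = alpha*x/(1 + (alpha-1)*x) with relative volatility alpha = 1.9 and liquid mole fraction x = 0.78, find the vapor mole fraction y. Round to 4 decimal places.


y = alpha*x / (1 + (alpha-1)*x)
y = 1.9*0.78 / (1 + (1.9-1)*0.78)
y = 1.482 / (1 + 0.702)
y = 1.482 / 1.702
y = 0.8707


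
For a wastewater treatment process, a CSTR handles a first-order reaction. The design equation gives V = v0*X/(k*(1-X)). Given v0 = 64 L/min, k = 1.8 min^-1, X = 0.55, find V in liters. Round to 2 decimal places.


V = v0 * X / (k * (1 - X))
V = 64 * 0.55 / (1.8 * (1 - 0.55))
V = 35.2 / (1.8 * 0.45)
V = 35.2 / 0.81
V = 43.46 L


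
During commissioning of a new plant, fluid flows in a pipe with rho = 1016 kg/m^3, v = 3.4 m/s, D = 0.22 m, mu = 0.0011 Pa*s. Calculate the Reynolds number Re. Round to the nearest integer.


Re = rho * v * D / mu
Re = 1016 * 3.4 * 0.22 / 0.0011
Re = 759.968 / 0.0011
Re = 690880


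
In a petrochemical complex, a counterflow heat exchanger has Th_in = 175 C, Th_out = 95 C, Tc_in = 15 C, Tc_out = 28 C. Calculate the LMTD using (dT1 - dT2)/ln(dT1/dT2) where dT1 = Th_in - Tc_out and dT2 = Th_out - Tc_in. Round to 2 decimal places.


dT1 = Th_in - Tc_out = 175 - 28 = 147
dT2 = Th_out - Tc_in = 95 - 15 = 80
LMTD = (dT1 - dT2) / ln(dT1/dT2)
LMTD = (147 - 80) / ln(147/80)
LMTD = 110.12 K


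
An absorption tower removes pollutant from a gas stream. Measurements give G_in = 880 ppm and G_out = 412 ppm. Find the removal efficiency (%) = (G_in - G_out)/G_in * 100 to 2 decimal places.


Efficiency = (G_in - G_out) / G_in * 100%
Efficiency = (880 - 412) / 880 * 100
Efficiency = 468 / 880 * 100
Efficiency = 53.18%


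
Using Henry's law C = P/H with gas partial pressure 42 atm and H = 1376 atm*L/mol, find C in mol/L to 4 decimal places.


C = P / H
C = 42 / 1376
C = 0.0305 mol/L


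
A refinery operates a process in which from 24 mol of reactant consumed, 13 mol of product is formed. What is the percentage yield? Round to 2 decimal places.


Yield = (moles product / moles consumed) * 100%
Yield = (13 / 24) * 100
Yield = 0.5417 * 100
Yield = 54.17%


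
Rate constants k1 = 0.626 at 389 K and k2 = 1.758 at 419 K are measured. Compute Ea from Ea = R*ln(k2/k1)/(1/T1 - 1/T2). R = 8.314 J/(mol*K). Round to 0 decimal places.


Ea = R * ln(k2/k1) / (1/T1 - 1/T2)
ln(k2/k1) = ln(1.758/0.626) = 1.0325817
1/T1 - 1/T2 = 1/389 - 1/419 = 0.000184059243
Ea = 8.314 * 1.0325817 / 0.000184059243
Ea = 46642 J/mol


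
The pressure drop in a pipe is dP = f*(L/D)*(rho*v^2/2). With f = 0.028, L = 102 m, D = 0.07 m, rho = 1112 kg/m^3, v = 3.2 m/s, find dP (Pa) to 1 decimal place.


dP = f * (L/D) * (rho*v^2/2)
dP = 0.028 * (102/0.07) * (1112*3.2^2/2)
L/D = 1457.14285714
rho*v^2/2 = 1112*10.24/2 = 5693.44
dP = 0.028 * 1457.14285714 * 5693.44
dP = 232292.4 Pa


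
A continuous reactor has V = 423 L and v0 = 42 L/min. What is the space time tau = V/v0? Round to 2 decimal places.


tau = V / v0
tau = 423 / 42
tau = 10.07 min


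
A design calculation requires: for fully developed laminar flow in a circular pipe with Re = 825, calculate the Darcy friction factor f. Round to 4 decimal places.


f = 64 / Re
f = 64 / 825
f = 0.0776


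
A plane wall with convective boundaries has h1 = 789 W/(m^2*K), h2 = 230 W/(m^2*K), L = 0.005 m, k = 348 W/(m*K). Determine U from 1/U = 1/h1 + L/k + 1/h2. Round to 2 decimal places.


1/U = 1/h1 + L/k + 1/h2
1/U = 1/789 + 0.005/348 + 1/230
1/U = 0.0012674271 + 1.43678e-05 + 0.0043478261
1/U = 0.005629621
U = 177.63 W/(m^2*K)


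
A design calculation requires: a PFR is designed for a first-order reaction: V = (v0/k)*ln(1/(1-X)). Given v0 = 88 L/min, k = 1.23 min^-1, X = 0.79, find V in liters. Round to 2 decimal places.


V = (v0/k) * ln(1/(1-X))
V = (88/1.23) * ln(1/(1-0.79))
V = 71.544715 * ln(4.761905)
V = 71.544715 * 1.560648
V = 111.66 L


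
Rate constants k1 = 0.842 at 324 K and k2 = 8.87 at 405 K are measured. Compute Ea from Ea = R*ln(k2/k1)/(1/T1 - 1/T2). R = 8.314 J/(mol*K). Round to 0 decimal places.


Ea = R * ln(k2/k1) / (1/T1 - 1/T2)
ln(k2/k1) = ln(8.87/0.842) = 2.3546501
1/T1 - 1/T2 = 1/324 - 1/405 = 0.000617283951
Ea = 8.314 * 2.3546501 / 0.000617283951
Ea = 31714 J/mol


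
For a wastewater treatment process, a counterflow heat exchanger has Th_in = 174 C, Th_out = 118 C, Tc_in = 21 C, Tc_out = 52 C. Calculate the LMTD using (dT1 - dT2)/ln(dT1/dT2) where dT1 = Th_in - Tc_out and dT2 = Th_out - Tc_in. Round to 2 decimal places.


dT1 = Th_in - Tc_out = 174 - 52 = 122
dT2 = Th_out - Tc_in = 118 - 21 = 97
LMTD = (dT1 - dT2) / ln(dT1/dT2)
LMTD = (122 - 97) / ln(122/97)
LMTD = 109.02 K


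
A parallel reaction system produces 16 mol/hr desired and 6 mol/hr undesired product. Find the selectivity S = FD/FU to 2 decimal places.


S = desired product rate / undesired product rate
S = 16 / 6
S = 2.67


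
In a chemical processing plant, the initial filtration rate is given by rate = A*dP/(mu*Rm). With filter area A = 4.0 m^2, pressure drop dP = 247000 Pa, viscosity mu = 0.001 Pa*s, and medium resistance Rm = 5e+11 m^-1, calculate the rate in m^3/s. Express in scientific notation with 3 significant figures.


rate = A * dP / (mu * Rm)
rate = 4.0 * 247000 / (0.001 * 5e+11)
rate = 988000.0 / 5.000e+08
rate = 1.98e-03 m^3/s


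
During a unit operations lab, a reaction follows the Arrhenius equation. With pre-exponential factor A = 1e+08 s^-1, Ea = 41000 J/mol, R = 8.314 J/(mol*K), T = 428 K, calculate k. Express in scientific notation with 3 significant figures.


k = A * exp(-Ea/(R*T))
k = 1e+08 * exp(-41000 / (8.314 * 428))
k = 1e+08 * exp(-11.522058)
k = 9.91e+02


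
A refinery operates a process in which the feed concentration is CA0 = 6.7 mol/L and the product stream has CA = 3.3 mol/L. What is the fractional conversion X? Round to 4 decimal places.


X = (CA0 - CA) / CA0
X = (6.7 - 3.3) / 6.7
X = 3.4 / 6.7
X = 0.5075


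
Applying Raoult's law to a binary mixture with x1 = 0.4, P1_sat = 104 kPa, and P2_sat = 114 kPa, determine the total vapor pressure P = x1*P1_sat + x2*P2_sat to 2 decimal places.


P = x1*P1_sat + x2*P2_sat
x2 = 1 - x1 = 1 - 0.4 = 0.6
P = 0.4*104 + 0.6*114
P = 41.6 + 68.4
P = 110.00 kPa


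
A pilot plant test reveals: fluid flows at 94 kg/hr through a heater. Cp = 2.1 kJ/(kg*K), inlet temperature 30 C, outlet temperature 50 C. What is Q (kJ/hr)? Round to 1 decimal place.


Q = m_dot * Cp * (T2 - T1)
Q = 94 * 2.1 * (50 - 30)
Q = 94 * 2.1 * 20
Q = 3948.0 kJ/hr


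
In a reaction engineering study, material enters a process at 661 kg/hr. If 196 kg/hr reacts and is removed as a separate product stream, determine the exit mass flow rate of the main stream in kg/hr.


Steady-state mass balance on the main outlet: F_out = F_in - F_removed
F_out = 661 - 196
F_out = 465 kg/hr


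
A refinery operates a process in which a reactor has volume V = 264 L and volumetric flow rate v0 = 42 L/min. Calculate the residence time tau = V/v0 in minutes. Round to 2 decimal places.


tau = V / v0
tau = 264 / 42
tau = 6.29 min


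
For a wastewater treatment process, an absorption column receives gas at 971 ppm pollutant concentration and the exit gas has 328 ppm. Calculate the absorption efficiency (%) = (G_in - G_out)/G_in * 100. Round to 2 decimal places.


Efficiency = (G_in - G_out) / G_in * 100%
Efficiency = (971 - 328) / 971 * 100
Efficiency = 643 / 971 * 100
Efficiency = 66.22%


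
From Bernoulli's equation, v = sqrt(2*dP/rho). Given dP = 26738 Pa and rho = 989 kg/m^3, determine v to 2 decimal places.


v = sqrt(2*dP/rho)
v = sqrt(2*26738/989)
v = sqrt(54.070779)
v = 7.35 m/s


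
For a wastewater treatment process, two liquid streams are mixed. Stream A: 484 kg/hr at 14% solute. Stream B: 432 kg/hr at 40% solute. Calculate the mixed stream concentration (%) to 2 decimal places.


Mass balance on solute: F1*x1 + F2*x2 = F3*x3
F3 = F1 + F2 = 484 + 432 = 916 kg/hr
x3 = (F1*x1 + F2*x2)/F3
x3 = (484*0.14 + 432*0.4) / 916
x3 = 26.26%


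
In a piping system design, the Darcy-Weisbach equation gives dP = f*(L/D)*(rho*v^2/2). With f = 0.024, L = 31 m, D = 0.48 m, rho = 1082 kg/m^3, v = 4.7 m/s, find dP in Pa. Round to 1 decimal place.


dP = f * (L/D) * (rho*v^2/2)
dP = 0.024 * (31/0.48) * (1082*4.7^2/2)
L/D = 64.58333333
rho*v^2/2 = 1082*22.09/2 = 11950.69
dP = 0.024 * 64.58333333 * 11950.69
dP = 18523.6 Pa


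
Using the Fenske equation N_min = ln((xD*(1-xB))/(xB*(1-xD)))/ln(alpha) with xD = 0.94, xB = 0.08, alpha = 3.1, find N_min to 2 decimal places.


N_min = ln((xD*(1-xB))/(xB*(1-xD))) / ln(alpha)
Numerator inside ln: 0.8648 / 0.0048 = 180.166667
ln(180.166667) = 5.193882
ln(alpha) = ln(3.1) = 1.131402
N_min = 5.193882 / 1.131402 = 4.59


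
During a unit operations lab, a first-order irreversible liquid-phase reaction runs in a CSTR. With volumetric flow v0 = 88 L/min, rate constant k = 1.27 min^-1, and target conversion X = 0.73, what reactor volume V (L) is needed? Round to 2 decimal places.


V = v0 * X / (k * (1 - X))
V = 88 * 0.73 / (1.27 * (1 - 0.73))
V = 64.24 / (1.27 * 0.27)
V = 64.24 / 0.3429
V = 187.34 L


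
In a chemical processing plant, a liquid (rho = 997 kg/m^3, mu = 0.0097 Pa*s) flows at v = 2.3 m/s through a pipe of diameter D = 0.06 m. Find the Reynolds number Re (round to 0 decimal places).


Re = rho * v * D / mu
Re = 997 * 2.3 * 0.06 / 0.0097
Re = 137.586 / 0.0097
Re = 14184


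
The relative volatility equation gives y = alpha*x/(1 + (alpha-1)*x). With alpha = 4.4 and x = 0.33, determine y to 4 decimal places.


y = alpha*x / (1 + (alpha-1)*x)
y = 4.4*0.33 / (1 + (4.4-1)*0.33)
y = 1.452 / (1 + 1.122)
y = 1.452 / 2.122
y = 0.6843


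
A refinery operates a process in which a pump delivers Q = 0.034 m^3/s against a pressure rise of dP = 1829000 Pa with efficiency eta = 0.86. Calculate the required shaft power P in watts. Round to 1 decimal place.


P = Q * dP / eta
P = 0.034 * 1829000 / 0.86
P = 62186.0 / 0.86
P = 72309.3 W


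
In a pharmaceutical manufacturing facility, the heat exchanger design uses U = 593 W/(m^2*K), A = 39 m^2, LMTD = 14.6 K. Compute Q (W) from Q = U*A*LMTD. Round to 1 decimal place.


Q = U * A * LMTD
Q = 593 * 39 * 14.6
Q = 337654.2 W


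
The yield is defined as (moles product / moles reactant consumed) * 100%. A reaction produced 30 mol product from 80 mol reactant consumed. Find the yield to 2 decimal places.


Yield = (moles product / moles consumed) * 100%
Yield = (30 / 80) * 100
Yield = 0.375 * 100
Yield = 37.50%


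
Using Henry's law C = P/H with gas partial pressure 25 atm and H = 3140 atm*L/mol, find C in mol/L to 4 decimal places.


C = P / H
C = 25 / 3140
C = 0.0080 mol/L


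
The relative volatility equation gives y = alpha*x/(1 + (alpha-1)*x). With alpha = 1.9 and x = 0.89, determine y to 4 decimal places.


y = alpha*x / (1 + (alpha-1)*x)
y = 1.9*0.89 / (1 + (1.9-1)*0.89)
y = 1.691 / (1 + 0.801)
y = 1.691 / 1.801
y = 0.9389


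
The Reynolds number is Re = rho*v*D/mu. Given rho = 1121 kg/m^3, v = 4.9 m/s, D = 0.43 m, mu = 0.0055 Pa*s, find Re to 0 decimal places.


Re = rho * v * D / mu
Re = 1121 * 4.9 * 0.43 / 0.0055
Re = 2361.947 / 0.0055
Re = 429445


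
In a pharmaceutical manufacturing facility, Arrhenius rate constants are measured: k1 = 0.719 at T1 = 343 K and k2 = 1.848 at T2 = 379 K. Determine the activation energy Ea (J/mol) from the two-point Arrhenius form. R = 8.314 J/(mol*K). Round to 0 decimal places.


Ea = R * ln(k2/k1) / (1/T1 - 1/T2)
ln(k2/k1) = ln(1.848/0.719) = 0.9439979
1/T1 - 1/T2 = 1/343 - 1/379 = 0.000276929468
Ea = 8.314 * 0.9439979 / 0.000276929468
Ea = 28341 J/mol


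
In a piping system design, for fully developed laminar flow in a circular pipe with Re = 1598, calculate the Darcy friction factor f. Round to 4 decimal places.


f = 64 / Re
f = 64 / 1598
f = 0.0401


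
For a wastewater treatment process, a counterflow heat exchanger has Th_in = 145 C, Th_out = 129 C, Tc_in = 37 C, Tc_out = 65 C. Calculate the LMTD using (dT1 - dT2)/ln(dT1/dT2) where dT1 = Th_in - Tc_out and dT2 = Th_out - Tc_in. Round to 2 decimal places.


dT1 = Th_in - Tc_out = 145 - 65 = 80
dT2 = Th_out - Tc_in = 129 - 37 = 92
LMTD = (dT1 - dT2) / ln(dT1/dT2)
LMTD = (80 - 92) / ln(80/92)
LMTD = 85.86 K


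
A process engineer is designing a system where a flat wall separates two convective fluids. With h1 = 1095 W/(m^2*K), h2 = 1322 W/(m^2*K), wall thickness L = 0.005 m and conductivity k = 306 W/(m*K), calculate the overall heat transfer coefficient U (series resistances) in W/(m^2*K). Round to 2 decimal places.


1/U = 1/h1 + L/k + 1/h2
1/U = 1/1095 + 0.005/306 + 1/1322
1/U = 0.000913242 + 1.63399e-05 + 0.0007564297
1/U = 0.0016860116
U = 593.12 W/(m^2*K)


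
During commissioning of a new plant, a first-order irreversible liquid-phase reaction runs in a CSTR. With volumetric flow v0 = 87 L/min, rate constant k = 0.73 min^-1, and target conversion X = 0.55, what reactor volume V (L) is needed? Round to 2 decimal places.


V = v0 * X / (k * (1 - X))
V = 87 * 0.55 / (0.73 * (1 - 0.55))
V = 47.85 / (0.73 * 0.45)
V = 47.85 / 0.3285
V = 145.66 L


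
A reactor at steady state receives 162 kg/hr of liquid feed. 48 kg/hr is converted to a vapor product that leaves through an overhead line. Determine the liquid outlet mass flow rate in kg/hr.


Steady-state mass balance on the main outlet: F_out = F_in - F_removed
F_out = 162 - 48
F_out = 114 kg/hr


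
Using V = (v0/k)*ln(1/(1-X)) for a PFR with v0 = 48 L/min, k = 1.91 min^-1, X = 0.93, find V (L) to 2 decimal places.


V = (v0/k) * ln(1/(1-X))
V = (48/1.91) * ln(1/(1-0.93))
V = 25.13089 * ln(14.285714)
V = 25.13089 * 2.65926
V = 66.83 L


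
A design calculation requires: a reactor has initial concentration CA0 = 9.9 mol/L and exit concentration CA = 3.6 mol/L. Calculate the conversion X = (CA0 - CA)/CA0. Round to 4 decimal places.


X = (CA0 - CA) / CA0
X = (9.9 - 3.6) / 9.9
X = 6.3 / 9.9
X = 0.6364


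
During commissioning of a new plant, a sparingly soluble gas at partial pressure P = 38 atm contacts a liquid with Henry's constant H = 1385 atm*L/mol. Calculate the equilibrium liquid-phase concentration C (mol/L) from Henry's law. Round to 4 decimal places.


C = P / H
C = 38 / 1385
C = 0.0274 mol/L


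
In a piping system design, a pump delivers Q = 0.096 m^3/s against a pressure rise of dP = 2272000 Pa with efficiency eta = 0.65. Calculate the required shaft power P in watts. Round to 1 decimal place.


P = Q * dP / eta
P = 0.096 * 2272000 / 0.65
P = 218112.0 / 0.65
P = 335556.9 W


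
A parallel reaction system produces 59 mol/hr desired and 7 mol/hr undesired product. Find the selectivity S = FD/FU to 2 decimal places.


S = desired product rate / undesired product rate
S = 59 / 7
S = 8.43


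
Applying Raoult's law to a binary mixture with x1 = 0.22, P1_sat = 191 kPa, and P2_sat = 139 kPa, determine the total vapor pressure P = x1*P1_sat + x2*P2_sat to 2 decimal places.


P = x1*P1_sat + x2*P2_sat
x2 = 1 - x1 = 1 - 0.22 = 0.78
P = 0.22*191 + 0.78*139
P = 42.02 + 108.42
P = 150.44 kPa


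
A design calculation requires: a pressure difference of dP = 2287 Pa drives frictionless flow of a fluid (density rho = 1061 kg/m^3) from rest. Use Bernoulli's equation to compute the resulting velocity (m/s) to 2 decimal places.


v = sqrt(2*dP/rho)
v = sqrt(2*2287/1061)
v = sqrt(4.311027)
v = 2.08 m/s


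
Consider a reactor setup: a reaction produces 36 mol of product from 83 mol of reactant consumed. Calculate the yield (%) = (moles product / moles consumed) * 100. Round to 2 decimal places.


Yield = (moles product / moles consumed) * 100%
Yield = (36 / 83) * 100
Yield = 0.4337 * 100
Yield = 43.37%


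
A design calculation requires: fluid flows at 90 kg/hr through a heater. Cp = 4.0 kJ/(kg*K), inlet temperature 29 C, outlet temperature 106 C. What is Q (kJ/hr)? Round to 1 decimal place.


Q = m_dot * Cp * (T2 - T1)
Q = 90 * 4.0 * (106 - 29)
Q = 90 * 4.0 * 77
Q = 27720.0 kJ/hr


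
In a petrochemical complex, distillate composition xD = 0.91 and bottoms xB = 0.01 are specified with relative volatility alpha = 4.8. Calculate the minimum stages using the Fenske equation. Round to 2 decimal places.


N_min = ln((xD*(1-xB))/(xB*(1-xD))) / ln(alpha)
Numerator inside ln: 0.9009 / 0.0009 = 1001.0
ln(1001.0) = 6.908755
ln(alpha) = ln(4.8) = 1.568616
N_min = 6.908755 / 1.568616 = 4.40


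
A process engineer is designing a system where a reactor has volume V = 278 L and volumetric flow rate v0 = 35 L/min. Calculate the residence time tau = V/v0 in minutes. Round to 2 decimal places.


tau = V / v0
tau = 278 / 35
tau = 7.94 min


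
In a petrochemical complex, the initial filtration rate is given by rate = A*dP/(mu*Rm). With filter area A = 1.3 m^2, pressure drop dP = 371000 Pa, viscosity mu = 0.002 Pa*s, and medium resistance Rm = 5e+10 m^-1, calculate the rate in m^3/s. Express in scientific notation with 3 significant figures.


rate = A * dP / (mu * Rm)
rate = 1.3 * 371000 / (0.002 * 5e+10)
rate = 482300.0 / 1.000e+08
rate = 4.82e-03 m^3/s


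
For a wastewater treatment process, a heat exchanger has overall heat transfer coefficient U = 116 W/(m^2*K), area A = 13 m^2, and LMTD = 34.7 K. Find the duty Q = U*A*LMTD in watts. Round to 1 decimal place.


Q = U * A * LMTD
Q = 116 * 13 * 34.7
Q = 52327.6 W


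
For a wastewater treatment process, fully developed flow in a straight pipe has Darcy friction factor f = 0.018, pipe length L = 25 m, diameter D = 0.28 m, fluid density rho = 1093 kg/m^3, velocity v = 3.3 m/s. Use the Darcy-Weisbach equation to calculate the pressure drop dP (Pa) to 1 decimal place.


dP = f * (L/D) * (rho*v^2/2)
dP = 0.018 * (25/0.28) * (1093*3.3^2/2)
L/D = 89.28571429
rho*v^2/2 = 1093*10.89/2 = 5951.385
dP = 0.018 * 89.28571429 * 5951.385
dP = 9564.7 Pa


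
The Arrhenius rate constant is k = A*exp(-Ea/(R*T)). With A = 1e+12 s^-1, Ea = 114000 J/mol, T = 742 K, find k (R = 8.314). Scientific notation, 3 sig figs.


k = A * exp(-Ea/(R*T))
k = 1e+12 * exp(-114000 / (8.314 * 742))
k = 1e+12 * exp(-18.47953)
k = 9.43e+03


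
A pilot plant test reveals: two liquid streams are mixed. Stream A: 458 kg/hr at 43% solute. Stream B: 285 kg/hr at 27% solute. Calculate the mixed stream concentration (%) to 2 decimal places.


Mass balance on solute: F1*x1 + F2*x2 = F3*x3
F3 = F1 + F2 = 458 + 285 = 743 kg/hr
x3 = (F1*x1 + F2*x2)/F3
x3 = (458*0.43 + 285*0.27) / 743
x3 = 36.86%


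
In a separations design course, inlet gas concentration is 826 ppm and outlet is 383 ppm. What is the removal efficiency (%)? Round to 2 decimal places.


Efficiency = (G_in - G_out) / G_in * 100%
Efficiency = (826 - 383) / 826 * 100
Efficiency = 443 / 826 * 100
Efficiency = 53.63%


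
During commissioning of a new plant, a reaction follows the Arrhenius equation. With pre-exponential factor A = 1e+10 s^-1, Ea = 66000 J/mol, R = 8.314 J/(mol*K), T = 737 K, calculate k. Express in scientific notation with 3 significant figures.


k = A * exp(-Ea/(R*T))
k = 1e+10 * exp(-66000 / (8.314 * 737))
k = 1e+10 * exp(-10.771258)
k = 2.10e+05


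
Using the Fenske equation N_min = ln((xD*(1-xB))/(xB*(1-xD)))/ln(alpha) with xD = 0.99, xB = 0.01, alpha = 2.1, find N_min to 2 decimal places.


N_min = ln((xD*(1-xB))/(xB*(1-xD))) / ln(alpha)
Numerator inside ln: 0.9801 / 0.0001 = 9801.0
ln(9801.0) = 9.19024
ln(alpha) = ln(2.1) = 0.741937
N_min = 9.19024 / 0.741937 = 12.39


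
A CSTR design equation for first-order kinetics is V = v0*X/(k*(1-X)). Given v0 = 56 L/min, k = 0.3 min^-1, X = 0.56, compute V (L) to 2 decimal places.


V = v0 * X / (k * (1 - X))
V = 56 * 0.56 / (0.3 * (1 - 0.56))
V = 31.36 / (0.3 * 0.44)
V = 31.36 / 0.132
V = 237.58 L


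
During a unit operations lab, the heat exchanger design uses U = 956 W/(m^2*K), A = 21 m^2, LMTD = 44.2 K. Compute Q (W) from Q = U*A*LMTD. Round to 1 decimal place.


Q = U * A * LMTD
Q = 956 * 21 * 44.2
Q = 887359.2 W


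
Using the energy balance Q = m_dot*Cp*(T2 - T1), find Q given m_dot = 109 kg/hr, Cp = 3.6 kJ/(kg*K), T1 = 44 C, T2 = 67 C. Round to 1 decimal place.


Q = m_dot * Cp * (T2 - T1)
Q = 109 * 3.6 * (67 - 44)
Q = 109 * 3.6 * 23
Q = 9025.2 kJ/hr


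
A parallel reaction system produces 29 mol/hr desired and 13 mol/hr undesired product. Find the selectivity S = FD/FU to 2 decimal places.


S = desired product rate / undesired product rate
S = 29 / 13
S = 2.23


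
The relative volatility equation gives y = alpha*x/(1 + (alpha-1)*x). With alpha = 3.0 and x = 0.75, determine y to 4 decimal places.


y = alpha*x / (1 + (alpha-1)*x)
y = 3.0*0.75 / (1 + (3.0-1)*0.75)
y = 2.25 / (1 + 1.5)
y = 2.25 / 2.5
y = 0.9000


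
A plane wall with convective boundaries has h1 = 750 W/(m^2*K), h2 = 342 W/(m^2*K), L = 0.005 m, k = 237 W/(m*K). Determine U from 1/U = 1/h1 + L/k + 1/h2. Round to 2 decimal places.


1/U = 1/h1 + L/k + 1/h2
1/U = 1/750 + 0.005/237 + 1/342
1/U = 0.0013333333 + 2.1097e-05 + 0.0029239766
1/U = 0.0042784069
U = 233.73 W/(m^2*K)


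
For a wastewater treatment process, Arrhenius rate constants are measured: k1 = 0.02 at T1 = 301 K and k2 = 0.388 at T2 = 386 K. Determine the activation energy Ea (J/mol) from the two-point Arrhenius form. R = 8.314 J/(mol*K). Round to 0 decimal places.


Ea = R * ln(k2/k1) / (1/T1 - 1/T2)
ln(k2/k1) = ln(0.388/0.02) = 2.9652731
1/T1 - 1/T2 = 1/301 - 1/386 = 0.000731585561
Ea = 8.314 * 2.9652731 / 0.000731585561
Ea = 33698 J/mol


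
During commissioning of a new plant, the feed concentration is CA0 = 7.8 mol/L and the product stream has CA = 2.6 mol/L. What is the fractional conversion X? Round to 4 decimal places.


X = (CA0 - CA) / CA0
X = (7.8 - 2.6) / 7.8
X = 5.2 / 7.8
X = 0.6667


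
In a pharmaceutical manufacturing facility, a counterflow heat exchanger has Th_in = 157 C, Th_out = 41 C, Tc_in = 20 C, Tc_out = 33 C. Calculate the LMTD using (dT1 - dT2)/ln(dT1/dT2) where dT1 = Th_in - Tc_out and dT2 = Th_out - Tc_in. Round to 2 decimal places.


dT1 = Th_in - Tc_out = 157 - 33 = 124
dT2 = Th_out - Tc_in = 41 - 20 = 21
LMTD = (dT1 - dT2) / ln(dT1/dT2)
LMTD = (124 - 21) / ln(124/21)
LMTD = 58.00 K
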